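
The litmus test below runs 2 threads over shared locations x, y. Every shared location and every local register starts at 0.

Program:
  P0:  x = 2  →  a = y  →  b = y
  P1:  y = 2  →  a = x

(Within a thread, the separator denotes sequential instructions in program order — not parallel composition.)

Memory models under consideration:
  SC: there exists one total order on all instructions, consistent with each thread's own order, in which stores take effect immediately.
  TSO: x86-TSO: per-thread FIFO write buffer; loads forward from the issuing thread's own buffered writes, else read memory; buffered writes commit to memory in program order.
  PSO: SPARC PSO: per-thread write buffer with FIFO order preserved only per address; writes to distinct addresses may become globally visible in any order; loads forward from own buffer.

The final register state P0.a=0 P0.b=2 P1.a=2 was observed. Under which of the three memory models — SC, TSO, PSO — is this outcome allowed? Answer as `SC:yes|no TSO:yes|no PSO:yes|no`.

SC:yes TSO:yes PSO:yes

outcome vector order: (P0.a,P0.b,P1.a)
SC (4): <0 0 2>; <0 2 2>; <2 2 0>; <2 2 2>
TSO (6): <0 0 0>; <0 0 2>; <0 2 0>; <0 2 2>; <2 2 0>; <2 2 2>
PSO (6): <0 0 0>; <0 0 2>; <0 2 0>; <0 2 2>; <2 2 0>; <2 2 2>
target <0 2 2> ∈ {SC,TSO,PSO}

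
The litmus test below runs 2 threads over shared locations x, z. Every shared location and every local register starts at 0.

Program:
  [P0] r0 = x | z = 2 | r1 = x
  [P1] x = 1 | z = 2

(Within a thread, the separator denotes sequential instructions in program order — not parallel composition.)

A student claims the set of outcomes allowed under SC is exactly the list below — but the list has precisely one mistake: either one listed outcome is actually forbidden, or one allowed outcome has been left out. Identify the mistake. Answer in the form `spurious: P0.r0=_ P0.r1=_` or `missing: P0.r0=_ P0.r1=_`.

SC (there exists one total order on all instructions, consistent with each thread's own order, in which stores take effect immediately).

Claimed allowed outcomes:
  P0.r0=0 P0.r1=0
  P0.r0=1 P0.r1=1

outcome vector order: (P0.r0,P0.r1)
under SC → (0,0) (0,1) (1,1)
SC∖claimed = {(0,1)}

missing: P0.r0=0 P0.r1=1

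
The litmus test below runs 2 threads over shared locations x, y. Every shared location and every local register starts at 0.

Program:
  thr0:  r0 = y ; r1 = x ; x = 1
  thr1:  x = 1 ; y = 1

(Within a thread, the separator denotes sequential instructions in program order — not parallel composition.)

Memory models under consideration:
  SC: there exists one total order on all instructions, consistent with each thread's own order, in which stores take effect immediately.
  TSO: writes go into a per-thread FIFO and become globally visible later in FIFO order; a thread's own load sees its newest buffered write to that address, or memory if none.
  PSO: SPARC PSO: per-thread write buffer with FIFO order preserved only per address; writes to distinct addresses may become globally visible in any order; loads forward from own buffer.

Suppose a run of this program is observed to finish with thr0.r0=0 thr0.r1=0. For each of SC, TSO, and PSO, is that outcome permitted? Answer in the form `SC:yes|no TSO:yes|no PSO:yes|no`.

outcome vector order: (thr0.r0,thr0.r1)
under SC → (0,0) (0,1) (1,1)
under TSO → (0,0) (0,1) (1,1)
under PSO → (0,0) (0,1) (1,0) (1,1)
target (0,0) ∈ {SC,TSO,PSO}

SC:yes TSO:yes PSO:yes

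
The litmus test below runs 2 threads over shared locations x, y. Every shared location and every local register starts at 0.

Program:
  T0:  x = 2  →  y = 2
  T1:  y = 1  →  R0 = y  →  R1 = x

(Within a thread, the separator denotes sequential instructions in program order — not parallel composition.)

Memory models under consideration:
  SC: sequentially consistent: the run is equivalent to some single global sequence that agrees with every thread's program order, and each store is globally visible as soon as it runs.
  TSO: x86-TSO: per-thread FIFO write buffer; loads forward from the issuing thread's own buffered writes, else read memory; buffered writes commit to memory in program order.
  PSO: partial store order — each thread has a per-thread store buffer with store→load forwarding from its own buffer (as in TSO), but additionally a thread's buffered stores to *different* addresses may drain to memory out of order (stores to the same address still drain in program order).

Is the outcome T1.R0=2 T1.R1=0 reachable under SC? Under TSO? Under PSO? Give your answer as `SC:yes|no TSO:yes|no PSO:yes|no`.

outcome vector order: (T1.R0,T1.R1)
SC (3): <1 0> <1 2> <2 2>
TSO (3): <1 0> <1 2> <2 2>
PSO (4): <1 0> <1 2> <2 0> <2 2>
target <2 0> ∈ {PSO}

SC:no TSO:no PSO:yes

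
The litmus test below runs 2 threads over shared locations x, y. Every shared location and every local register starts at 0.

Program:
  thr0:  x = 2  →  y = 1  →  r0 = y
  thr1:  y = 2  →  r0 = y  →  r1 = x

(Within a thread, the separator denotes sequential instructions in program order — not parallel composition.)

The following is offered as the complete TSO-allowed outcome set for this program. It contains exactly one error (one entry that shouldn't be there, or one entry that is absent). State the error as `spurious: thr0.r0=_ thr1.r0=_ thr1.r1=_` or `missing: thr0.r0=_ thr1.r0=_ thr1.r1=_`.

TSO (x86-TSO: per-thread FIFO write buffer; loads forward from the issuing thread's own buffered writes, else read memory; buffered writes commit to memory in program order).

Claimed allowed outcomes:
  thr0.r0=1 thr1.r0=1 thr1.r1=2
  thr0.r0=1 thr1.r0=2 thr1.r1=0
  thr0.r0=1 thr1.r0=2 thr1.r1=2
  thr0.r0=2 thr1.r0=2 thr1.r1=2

missing: thr0.r0=2 thr1.r0=2 thr1.r1=0

outcome vector order: (thr0.r0,thr1.r0,thr1.r1)
under TSO → 1/1/2 1/2/0 1/2/2 2/2/0 2/2/2
TSO∖claimed = {2/2/0}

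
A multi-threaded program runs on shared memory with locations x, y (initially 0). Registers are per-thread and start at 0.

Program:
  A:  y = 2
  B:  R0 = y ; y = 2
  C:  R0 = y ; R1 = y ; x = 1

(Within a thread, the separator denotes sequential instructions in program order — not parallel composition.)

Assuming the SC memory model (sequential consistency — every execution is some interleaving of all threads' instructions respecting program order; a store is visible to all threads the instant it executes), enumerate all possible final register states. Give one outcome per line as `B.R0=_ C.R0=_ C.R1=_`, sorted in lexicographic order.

B.R0=0 C.R0=0 C.R1=0
B.R0=0 C.R0=0 C.R1=2
B.R0=0 C.R0=2 C.R1=2
B.R0=2 C.R0=0 C.R1=0
B.R0=2 C.R0=0 C.R1=2
B.R0=2 C.R0=2 C.R1=2

outcome vector order: (B.R0,C.R0,C.R1)
|SC outcomes| = 6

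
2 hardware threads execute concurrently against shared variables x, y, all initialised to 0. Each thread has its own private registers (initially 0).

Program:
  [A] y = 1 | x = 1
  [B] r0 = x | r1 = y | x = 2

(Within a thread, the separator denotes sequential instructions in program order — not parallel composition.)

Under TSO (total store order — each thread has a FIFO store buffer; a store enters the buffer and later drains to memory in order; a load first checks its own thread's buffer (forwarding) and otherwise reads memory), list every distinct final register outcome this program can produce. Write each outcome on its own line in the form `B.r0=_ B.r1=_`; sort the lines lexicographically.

outcome vector order: (B.r0,B.r1)
|TSO outcomes| = 3

B.r0=0 B.r1=0
B.r0=0 B.r1=1
B.r0=1 B.r1=1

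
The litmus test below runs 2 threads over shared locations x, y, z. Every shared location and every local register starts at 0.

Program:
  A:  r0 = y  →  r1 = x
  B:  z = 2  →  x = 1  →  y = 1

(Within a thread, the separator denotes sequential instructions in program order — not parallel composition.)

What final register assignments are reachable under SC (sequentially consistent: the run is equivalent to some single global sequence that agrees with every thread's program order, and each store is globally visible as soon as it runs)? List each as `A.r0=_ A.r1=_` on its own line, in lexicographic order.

outcome vector order: (A.r0,A.r1)
|SC outcomes| = 3

A.r0=0 A.r1=0
A.r0=0 A.r1=1
A.r0=1 A.r1=1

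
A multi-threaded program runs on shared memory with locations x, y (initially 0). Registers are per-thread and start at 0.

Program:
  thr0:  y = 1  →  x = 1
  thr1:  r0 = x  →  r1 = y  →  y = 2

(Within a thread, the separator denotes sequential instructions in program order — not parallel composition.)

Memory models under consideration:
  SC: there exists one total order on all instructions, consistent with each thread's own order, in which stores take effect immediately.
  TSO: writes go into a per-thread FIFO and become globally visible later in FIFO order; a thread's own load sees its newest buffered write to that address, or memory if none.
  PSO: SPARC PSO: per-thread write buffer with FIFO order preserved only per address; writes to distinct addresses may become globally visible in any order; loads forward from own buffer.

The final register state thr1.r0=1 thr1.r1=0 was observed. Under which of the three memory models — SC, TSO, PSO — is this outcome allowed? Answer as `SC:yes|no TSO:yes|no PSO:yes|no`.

outcome vector order: (thr1.r0,thr1.r1)
[SC] allowed = {(0,0) (0,1) (1,1)}
[TSO] allowed = {(0,0) (0,1) (1,1)}
[PSO] allowed = {(0,0) (0,1) (1,0) (1,1)}
target (1,0) ∈ {PSO}

SC:no TSO:no PSO:yes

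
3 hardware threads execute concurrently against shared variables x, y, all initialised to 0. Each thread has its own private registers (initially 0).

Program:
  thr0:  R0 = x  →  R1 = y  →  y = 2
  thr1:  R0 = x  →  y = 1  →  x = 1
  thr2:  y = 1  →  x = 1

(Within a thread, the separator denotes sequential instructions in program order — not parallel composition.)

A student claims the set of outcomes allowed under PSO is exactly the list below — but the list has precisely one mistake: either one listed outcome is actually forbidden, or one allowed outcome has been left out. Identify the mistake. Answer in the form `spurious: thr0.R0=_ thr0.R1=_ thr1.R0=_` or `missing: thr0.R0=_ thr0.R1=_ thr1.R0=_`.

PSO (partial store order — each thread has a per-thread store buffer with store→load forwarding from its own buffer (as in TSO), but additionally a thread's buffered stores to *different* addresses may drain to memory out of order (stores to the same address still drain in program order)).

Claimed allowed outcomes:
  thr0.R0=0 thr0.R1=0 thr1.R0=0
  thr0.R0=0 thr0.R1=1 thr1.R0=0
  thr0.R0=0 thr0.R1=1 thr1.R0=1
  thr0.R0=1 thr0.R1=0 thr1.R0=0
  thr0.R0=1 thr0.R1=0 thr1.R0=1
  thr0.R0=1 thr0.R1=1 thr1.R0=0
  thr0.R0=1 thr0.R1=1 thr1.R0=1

outcome vector order: (thr0.R0,thr0.R1,thr1.R0)
[PSO] allowed = {000 001 010 011 100 101 110 111}
PSO∖claimed = {001}

missing: thr0.R0=0 thr0.R1=0 thr1.R0=1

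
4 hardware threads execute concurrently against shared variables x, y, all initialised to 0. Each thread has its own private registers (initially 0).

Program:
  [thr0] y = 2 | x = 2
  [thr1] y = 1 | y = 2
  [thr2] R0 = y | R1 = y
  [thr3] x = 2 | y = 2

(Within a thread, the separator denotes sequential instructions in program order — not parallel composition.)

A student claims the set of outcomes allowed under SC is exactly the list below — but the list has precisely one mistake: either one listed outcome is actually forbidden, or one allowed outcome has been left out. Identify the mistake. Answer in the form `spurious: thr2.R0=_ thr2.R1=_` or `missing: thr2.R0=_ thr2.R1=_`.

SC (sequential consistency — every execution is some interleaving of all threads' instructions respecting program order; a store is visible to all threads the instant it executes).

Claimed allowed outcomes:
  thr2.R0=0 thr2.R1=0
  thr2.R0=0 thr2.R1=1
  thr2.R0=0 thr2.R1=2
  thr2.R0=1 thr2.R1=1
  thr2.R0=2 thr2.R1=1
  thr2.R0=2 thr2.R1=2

missing: thr2.R0=1 thr2.R1=2

outcome vector order: (thr2.R0,thr2.R1)
[SC] allowed = {00 01 02 11 12 21 22}
SC∖claimed = {12}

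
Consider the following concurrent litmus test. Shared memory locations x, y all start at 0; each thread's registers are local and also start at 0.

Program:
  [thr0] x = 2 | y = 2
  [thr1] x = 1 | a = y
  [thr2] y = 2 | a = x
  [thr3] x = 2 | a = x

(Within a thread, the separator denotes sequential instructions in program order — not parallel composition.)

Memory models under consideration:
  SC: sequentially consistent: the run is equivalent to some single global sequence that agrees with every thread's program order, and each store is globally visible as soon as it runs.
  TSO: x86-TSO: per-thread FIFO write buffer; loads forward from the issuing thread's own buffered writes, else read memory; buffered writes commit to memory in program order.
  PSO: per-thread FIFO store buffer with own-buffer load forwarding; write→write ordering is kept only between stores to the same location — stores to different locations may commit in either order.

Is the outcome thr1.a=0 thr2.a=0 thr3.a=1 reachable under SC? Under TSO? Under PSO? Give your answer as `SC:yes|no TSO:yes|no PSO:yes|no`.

outcome vector order: (thr1.a,thr2.a,thr3.a)
[SC] allowed = {011, 012, 021, 022, 201, 202, 211, 212, 221, 222}
[TSO] allowed = {001, 002, 011, 012, 021, 022, 201, 202, 211, 212, 221, 222}
[PSO] allowed = {001, 002, 011, 012, 021, 022, 201, 202, 211, 212, 221, 222}
target 001 ∈ {TSO,PSO}

SC:no TSO:yes PSO:yes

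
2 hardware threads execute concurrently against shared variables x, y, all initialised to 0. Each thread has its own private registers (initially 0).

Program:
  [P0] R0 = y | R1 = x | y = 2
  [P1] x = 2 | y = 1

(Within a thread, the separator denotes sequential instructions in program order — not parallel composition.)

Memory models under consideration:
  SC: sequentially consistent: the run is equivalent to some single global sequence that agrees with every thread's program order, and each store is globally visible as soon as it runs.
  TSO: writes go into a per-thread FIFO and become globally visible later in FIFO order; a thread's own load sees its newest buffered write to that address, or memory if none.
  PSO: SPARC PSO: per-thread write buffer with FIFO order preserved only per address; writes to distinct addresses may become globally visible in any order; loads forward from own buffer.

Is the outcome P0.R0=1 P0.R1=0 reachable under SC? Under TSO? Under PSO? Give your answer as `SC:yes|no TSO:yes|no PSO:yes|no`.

SC:no TSO:no PSO:yes

outcome vector order: (P0.R0,P0.R1)
SC: 3 outcomes — {(0,0) (0,2) (1,2)}
TSO: 3 outcomes — {(0,0) (0,2) (1,2)}
PSO: 4 outcomes — {(0,0) (0,2) (1,0) (1,2)}
target (1,0) ∈ {PSO}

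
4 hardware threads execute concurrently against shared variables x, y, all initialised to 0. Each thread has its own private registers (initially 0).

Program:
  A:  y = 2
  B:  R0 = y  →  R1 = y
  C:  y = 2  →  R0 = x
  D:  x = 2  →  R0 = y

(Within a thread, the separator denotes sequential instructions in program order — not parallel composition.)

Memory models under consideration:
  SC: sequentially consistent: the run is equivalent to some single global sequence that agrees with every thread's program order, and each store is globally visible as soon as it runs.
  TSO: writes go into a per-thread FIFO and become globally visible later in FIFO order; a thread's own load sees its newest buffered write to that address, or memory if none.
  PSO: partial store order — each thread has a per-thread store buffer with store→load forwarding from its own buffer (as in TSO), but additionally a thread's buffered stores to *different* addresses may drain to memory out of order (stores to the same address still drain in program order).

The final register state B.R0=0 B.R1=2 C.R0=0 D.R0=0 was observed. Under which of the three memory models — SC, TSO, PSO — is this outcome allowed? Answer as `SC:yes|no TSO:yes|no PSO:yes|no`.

SC:no TSO:yes PSO:yes

outcome vector order: (B.R0,B.R1,C.R0,D.R0)
[SC] allowed = {0/0/0/2; 0/0/2/0; 0/0/2/2; 0/2/0/2; 0/2/2/0; 0/2/2/2; 2/2/0/2; 2/2/2/0; 2/2/2/2}
[TSO] allowed = {0/0/0/0; 0/0/0/2; 0/0/2/0; 0/0/2/2; 0/2/0/0; 0/2/0/2; 0/2/2/0; 0/2/2/2; 2/2/0/0; 2/2/0/2; 2/2/2/0; 2/2/2/2}
[PSO] allowed = {0/0/0/0; 0/0/0/2; 0/0/2/0; 0/0/2/2; 0/2/0/0; 0/2/0/2; 0/2/2/0; 0/2/2/2; 2/2/0/0; 2/2/0/2; 2/2/2/0; 2/2/2/2}
target 0/2/0/0 ∈ {TSO,PSO}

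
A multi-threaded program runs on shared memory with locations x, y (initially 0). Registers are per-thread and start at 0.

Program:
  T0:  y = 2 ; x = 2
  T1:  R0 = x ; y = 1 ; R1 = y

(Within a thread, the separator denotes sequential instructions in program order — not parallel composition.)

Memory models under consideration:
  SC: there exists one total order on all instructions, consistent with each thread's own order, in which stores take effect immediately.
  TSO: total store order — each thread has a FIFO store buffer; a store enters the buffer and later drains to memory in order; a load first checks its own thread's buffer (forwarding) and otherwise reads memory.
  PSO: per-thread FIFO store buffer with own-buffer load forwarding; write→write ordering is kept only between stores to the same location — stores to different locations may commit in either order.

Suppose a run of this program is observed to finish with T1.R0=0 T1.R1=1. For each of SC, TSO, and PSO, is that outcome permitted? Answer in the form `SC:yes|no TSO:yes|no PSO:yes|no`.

SC:yes TSO:yes PSO:yes

outcome vector order: (T1.R0,T1.R1)
SC (3): <0 1> <0 2> <2 1>
TSO (3): <0 1> <0 2> <2 1>
PSO (4): <0 1> <0 2> <2 1> <2 2>
target <0 1> ∈ {SC,TSO,PSO}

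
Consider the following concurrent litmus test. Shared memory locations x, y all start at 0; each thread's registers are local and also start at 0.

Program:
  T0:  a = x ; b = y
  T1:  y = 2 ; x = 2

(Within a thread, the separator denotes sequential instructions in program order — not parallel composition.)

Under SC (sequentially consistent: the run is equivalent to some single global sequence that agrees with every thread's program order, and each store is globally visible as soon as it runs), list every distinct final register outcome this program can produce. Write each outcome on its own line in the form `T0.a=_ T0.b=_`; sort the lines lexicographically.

outcome vector order: (T0.a,T0.b)
|SC outcomes| = 3

T0.a=0 T0.b=0
T0.a=0 T0.b=2
T0.a=2 T0.b=2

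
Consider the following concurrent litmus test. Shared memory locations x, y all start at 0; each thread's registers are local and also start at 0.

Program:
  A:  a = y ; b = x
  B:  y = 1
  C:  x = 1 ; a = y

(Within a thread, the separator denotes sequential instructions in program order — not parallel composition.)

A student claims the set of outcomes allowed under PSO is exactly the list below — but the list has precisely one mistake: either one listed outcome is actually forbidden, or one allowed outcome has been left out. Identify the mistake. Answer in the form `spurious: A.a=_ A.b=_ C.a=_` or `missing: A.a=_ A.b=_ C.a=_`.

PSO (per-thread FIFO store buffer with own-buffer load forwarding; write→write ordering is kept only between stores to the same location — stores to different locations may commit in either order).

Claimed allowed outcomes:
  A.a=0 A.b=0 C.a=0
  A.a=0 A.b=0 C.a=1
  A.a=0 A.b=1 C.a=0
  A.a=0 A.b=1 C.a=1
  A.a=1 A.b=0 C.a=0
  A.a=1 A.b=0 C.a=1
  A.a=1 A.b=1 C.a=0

outcome vector order: (A.a,A.b,C.a)
under PSO → (0,0,0) (0,0,1) (0,1,0) (0,1,1) (1,0,0) (1,0,1) (1,1,0) (1,1,1)
PSO∖claimed = {(1,1,1)}

missing: A.a=1 A.b=1 C.a=1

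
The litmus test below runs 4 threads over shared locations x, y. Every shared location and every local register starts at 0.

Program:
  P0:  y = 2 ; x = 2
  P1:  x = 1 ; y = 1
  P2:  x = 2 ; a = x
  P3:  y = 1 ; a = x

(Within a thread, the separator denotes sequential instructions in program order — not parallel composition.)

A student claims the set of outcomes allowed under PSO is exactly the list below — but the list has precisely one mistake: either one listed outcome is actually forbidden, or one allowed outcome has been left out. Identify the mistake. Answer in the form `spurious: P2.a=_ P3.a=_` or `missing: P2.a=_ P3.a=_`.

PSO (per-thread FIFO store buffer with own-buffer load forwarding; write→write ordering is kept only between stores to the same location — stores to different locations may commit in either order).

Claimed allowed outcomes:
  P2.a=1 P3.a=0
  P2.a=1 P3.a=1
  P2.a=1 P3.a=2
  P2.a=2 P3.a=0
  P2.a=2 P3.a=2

missing: P2.a=2 P3.a=1

outcome vector order: (P2.a,P3.a)
PSO (6): 1/0 1/1 1/2 2/0 2/1 2/2
PSO∖claimed = {2/1}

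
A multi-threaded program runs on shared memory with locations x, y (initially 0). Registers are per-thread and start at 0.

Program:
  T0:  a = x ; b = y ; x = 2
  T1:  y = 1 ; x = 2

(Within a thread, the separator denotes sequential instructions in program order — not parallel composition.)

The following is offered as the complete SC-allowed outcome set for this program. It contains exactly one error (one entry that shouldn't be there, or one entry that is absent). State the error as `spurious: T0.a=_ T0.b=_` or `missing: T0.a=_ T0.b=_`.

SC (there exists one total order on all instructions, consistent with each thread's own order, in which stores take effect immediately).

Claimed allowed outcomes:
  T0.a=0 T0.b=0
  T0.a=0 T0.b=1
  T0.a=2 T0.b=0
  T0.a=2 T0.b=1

outcome vector order: (T0.a,T0.b)
SC (3): (0,0) (0,1) (2,1)
claimed∖SC = {(2,0)}

spurious: T0.a=2 T0.b=0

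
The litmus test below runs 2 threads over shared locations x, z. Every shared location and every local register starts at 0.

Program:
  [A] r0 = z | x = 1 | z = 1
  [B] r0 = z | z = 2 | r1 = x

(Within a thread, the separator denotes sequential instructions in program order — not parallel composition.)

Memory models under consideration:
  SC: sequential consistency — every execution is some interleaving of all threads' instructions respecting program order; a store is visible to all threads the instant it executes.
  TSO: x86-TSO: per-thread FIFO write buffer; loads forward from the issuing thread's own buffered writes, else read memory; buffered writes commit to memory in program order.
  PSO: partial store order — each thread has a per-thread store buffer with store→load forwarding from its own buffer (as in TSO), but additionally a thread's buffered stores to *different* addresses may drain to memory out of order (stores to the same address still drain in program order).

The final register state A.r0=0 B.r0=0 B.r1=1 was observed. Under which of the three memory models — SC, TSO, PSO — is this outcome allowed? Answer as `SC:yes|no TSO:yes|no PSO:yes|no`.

outcome vector order: (A.r0,B.r0,B.r1)
under SC → 0/0/0; 0/0/1; 0/1/1; 2/0/0; 2/0/1
under TSO → 0/0/0; 0/0/1; 0/1/1; 2/0/0; 2/0/1
under PSO → 0/0/0; 0/0/1; 0/1/0; 0/1/1; 2/0/0; 2/0/1
target 0/0/1 ∈ {SC,TSO,PSO}

SC:yes TSO:yes PSO:yes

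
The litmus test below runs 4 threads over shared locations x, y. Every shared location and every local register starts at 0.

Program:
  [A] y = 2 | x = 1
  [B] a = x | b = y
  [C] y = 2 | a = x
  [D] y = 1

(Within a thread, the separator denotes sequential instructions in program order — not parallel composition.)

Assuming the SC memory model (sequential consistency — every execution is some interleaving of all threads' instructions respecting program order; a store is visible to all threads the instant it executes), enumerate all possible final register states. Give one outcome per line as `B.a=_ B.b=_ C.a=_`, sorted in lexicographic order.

B.a=0 B.b=0 C.a=0
B.a=0 B.b=0 C.a=1
B.a=0 B.b=1 C.a=0
B.a=0 B.b=1 C.a=1
B.a=0 B.b=2 C.a=0
B.a=0 B.b=2 C.a=1
B.a=1 B.b=1 C.a=0
B.a=1 B.b=1 C.a=1
B.a=1 B.b=2 C.a=0
B.a=1 B.b=2 C.a=1

outcome vector order: (B.a,B.b,C.a)
|SC outcomes| = 10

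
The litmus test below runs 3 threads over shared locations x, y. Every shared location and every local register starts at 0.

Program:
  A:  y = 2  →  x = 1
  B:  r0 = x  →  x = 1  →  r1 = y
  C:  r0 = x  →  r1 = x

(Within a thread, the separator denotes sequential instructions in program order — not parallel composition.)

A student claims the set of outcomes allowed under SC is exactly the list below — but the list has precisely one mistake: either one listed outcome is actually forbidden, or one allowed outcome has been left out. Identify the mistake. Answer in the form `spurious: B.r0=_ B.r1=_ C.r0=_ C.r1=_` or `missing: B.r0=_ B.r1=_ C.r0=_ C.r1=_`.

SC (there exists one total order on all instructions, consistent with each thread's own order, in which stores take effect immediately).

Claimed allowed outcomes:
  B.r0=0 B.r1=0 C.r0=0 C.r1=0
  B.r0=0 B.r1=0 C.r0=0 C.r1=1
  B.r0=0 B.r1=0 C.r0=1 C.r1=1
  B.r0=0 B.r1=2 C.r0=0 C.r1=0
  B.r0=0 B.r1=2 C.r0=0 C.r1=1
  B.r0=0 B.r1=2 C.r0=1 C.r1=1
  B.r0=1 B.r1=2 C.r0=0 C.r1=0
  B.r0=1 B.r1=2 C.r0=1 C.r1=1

outcome vector order: (B.r0,B.r1,C.r0,C.r1)
under SC → 0000 0001 0011 0200 0201 0211 1200 1201 1211
SC∖claimed = {1201}

missing: B.r0=1 B.r1=2 C.r0=0 C.r1=1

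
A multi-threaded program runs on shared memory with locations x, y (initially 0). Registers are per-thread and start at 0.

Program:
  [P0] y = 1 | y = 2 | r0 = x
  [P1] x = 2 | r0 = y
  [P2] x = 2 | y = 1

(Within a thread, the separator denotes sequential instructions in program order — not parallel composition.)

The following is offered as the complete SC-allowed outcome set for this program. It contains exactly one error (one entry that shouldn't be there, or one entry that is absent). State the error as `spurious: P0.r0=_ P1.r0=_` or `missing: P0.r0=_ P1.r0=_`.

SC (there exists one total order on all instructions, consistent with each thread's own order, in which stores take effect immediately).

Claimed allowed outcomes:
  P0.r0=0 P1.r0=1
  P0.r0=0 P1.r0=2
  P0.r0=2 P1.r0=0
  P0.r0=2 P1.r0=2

missing: P0.r0=2 P1.r0=1

outcome vector order: (P0.r0,P1.r0)
[SC] allowed = {<0 1>; <0 2>; <2 0>; <2 1>; <2 2>}
SC∖claimed = {<2 1>}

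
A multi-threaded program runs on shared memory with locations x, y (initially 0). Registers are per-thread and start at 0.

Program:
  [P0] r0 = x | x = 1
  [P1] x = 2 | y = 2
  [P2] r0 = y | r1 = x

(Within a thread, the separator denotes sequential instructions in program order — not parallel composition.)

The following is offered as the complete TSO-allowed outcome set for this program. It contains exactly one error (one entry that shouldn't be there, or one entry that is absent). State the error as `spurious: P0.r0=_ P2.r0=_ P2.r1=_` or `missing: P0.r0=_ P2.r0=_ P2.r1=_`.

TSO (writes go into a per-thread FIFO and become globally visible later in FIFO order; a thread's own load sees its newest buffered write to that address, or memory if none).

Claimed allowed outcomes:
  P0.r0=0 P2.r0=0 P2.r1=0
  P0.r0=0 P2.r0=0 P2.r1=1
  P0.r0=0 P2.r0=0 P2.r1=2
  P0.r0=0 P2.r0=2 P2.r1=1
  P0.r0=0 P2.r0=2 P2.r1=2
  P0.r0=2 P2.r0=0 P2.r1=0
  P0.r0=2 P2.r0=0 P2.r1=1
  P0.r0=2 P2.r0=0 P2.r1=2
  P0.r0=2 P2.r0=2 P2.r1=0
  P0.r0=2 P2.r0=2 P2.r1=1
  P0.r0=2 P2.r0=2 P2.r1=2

spurious: P0.r0=2 P2.r0=2 P2.r1=0

outcome vector order: (P0.r0,P2.r0,P2.r1)
TSO (10): <0 0 0>; <0 0 1>; <0 0 2>; <0 2 1>; <0 2 2>; <2 0 0>; <2 0 1>; <2 0 2>; <2 2 1>; <2 2 2>
claimed∖TSO = {<2 2 0>}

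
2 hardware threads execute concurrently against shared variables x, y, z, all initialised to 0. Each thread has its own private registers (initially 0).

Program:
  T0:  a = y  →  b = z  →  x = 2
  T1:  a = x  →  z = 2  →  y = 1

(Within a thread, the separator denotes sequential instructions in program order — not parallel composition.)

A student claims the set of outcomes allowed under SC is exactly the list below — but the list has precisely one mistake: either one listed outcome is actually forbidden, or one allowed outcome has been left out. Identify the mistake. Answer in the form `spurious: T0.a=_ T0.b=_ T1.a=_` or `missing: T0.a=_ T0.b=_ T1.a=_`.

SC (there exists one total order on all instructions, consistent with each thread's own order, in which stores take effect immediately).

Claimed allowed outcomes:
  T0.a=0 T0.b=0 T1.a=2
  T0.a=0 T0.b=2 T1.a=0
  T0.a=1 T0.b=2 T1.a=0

outcome vector order: (T0.a,T0.b,T1.a)
[SC] allowed = {(0,0,0); (0,0,2); (0,2,0); (1,2,0)}
SC∖claimed = {(0,0,0)}

missing: T0.a=0 T0.b=0 T1.a=0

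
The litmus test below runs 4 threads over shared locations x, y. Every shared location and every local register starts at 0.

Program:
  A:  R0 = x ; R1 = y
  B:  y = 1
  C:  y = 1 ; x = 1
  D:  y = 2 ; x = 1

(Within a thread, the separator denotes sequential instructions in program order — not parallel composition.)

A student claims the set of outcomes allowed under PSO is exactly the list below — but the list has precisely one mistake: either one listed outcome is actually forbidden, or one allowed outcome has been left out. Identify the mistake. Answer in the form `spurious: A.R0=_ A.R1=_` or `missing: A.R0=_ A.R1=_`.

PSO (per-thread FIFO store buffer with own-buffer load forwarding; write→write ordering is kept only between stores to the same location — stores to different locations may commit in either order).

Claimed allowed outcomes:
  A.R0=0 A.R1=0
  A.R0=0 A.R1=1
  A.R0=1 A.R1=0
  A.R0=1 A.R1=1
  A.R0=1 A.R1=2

missing: A.R0=0 A.R1=2

outcome vector order: (A.R0,A.R1)
under PSO → 0/0 0/1 0/2 1/0 1/1 1/2
PSO∖claimed = {0/2}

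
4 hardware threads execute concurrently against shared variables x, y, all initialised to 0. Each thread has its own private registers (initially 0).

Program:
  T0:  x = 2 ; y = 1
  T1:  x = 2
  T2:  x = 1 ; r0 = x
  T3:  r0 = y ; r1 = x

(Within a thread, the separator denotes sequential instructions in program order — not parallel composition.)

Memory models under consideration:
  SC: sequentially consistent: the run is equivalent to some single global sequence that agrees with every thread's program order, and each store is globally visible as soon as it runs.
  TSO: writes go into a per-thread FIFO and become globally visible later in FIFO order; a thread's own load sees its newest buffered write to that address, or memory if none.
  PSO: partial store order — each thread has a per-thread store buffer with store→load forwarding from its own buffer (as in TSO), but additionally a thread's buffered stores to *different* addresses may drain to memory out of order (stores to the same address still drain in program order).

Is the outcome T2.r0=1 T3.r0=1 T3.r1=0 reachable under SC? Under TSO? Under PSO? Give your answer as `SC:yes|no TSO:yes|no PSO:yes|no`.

outcome vector order: (T2.r0,T3.r0,T3.r1)
SC: 10 outcomes — {<1 0 0>; <1 0 1>; <1 0 2>; <1 1 1>; <1 1 2>; <2 0 0>; <2 0 1>; <2 0 2>; <2 1 1>; <2 1 2>}
TSO: 10 outcomes — {<1 0 0>; <1 0 1>; <1 0 2>; <1 1 1>; <1 1 2>; <2 0 0>; <2 0 1>; <2 0 2>; <2 1 1>; <2 1 2>}
PSO: 12 outcomes — {<1 0 0>; <1 0 1>; <1 0 2>; <1 1 0>; <1 1 1>; <1 1 2>; <2 0 0>; <2 0 1>; <2 0 2>; <2 1 0>; <2 1 1>; <2 1 2>}
target <1 1 0> ∈ {PSO}

SC:no TSO:no PSO:yes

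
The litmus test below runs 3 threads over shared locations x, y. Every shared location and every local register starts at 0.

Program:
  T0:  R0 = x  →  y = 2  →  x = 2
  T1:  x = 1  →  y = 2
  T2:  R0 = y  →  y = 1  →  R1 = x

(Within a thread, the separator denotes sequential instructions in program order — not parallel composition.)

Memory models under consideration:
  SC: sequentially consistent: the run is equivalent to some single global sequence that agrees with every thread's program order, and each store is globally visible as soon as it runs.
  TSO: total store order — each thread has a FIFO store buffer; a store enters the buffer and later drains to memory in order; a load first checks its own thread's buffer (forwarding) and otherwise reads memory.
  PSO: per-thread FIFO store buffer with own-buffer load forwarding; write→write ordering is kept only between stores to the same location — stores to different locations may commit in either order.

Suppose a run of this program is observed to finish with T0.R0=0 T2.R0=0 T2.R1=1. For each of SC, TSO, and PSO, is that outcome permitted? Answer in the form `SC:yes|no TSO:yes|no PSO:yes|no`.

outcome vector order: (T0.R0,T2.R0,T2.R1)
SC: 11 outcomes — {(0,0,0) (0,0,1) (0,0,2) (0,2,0) (0,2,1) (0,2,2) (1,0,0) (1,0,1) (1,0,2) (1,2,1) (1,2,2)}
TSO: 11 outcomes — {(0,0,0) (0,0,1) (0,0,2) (0,2,0) (0,2,1) (0,2,2) (1,0,0) (1,0,1) (1,0,2) (1,2,1) (1,2,2)}
PSO: 12 outcomes — {(0,0,0) (0,0,1) (0,0,2) (0,2,0) (0,2,1) (0,2,2) (1,0,0) (1,0,1) (1,0,2) (1,2,0) (1,2,1) (1,2,2)}
target (0,0,1) ∈ {SC,TSO,PSO}

SC:yes TSO:yes PSO:yes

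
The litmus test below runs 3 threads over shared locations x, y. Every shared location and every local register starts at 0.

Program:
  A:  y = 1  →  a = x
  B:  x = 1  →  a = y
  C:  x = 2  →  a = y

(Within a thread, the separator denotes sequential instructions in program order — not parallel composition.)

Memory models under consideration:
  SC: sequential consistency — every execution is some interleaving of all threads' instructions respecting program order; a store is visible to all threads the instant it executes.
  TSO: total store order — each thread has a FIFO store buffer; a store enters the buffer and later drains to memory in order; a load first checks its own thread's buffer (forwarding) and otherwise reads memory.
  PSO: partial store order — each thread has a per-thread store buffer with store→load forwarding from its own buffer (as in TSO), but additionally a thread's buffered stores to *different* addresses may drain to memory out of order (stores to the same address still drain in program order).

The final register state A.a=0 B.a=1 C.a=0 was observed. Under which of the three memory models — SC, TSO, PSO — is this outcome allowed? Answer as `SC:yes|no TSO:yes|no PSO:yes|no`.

SC:no TSO:yes PSO:yes

outcome vector order: (A.a,B.a,C.a)
[SC] allowed = {<0 1 1>, <1 0 0>, <1 0 1>, <1 1 0>, <1 1 1>, <2 0 0>, <2 0 1>, <2 1 0>, <2 1 1>}
[TSO] allowed = {<0 0 0>, <0 0 1>, <0 1 0>, <0 1 1>, <1 0 0>, <1 0 1>, <1 1 0>, <1 1 1>, <2 0 0>, <2 0 1>, <2 1 0>, <2 1 1>}
[PSO] allowed = {<0 0 0>, <0 0 1>, <0 1 0>, <0 1 1>, <1 0 0>, <1 0 1>, <1 1 0>, <1 1 1>, <2 0 0>, <2 0 1>, <2 1 0>, <2 1 1>}
target <0 1 0> ∈ {TSO,PSO}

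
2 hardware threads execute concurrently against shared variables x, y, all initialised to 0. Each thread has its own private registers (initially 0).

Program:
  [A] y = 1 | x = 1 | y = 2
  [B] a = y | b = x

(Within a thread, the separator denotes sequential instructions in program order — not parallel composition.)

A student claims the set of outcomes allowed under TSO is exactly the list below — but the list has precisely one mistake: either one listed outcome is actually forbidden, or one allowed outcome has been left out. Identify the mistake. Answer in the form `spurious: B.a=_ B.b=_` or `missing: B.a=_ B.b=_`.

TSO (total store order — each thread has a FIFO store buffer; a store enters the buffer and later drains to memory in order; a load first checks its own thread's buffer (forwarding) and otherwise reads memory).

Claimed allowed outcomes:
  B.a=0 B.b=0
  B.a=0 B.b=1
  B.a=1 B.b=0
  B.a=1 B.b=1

missing: B.a=2 B.b=1

outcome vector order: (B.a,B.b)
TSO (5): <0 0>, <0 1>, <1 0>, <1 1>, <2 1>
TSO∖claimed = {<2 1>}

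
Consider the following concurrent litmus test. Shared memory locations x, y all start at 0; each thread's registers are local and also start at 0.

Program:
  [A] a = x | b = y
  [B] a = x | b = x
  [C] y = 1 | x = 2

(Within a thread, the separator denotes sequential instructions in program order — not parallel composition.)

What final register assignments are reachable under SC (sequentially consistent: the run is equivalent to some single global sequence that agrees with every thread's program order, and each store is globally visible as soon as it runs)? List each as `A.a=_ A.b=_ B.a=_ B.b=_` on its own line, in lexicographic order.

A.a=0 A.b=0 B.a=0 B.b=0
A.a=0 A.b=0 B.a=0 B.b=2
A.a=0 A.b=0 B.a=2 B.b=2
A.a=0 A.b=1 B.a=0 B.b=0
A.a=0 A.b=1 B.a=0 B.b=2
A.a=0 A.b=1 B.a=2 B.b=2
A.a=2 A.b=1 B.a=0 B.b=0
A.a=2 A.b=1 B.a=0 B.b=2
A.a=2 A.b=1 B.a=2 B.b=2

outcome vector order: (A.a,A.b,B.a,B.b)
|SC outcomes| = 9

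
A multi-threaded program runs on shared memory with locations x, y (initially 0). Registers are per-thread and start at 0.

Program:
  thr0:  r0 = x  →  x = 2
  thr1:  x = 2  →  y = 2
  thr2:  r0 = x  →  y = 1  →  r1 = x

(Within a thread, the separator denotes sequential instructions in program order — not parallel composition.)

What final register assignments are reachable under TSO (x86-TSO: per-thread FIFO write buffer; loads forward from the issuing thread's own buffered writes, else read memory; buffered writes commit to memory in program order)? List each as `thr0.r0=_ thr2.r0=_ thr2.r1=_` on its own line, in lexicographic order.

thr0.r0=0 thr2.r0=0 thr2.r1=0
thr0.r0=0 thr2.r0=0 thr2.r1=2
thr0.r0=0 thr2.r0=2 thr2.r1=2
thr0.r0=2 thr2.r0=0 thr2.r1=0
thr0.r0=2 thr2.r0=0 thr2.r1=2
thr0.r0=2 thr2.r0=2 thr2.r1=2

outcome vector order: (thr0.r0,thr2.r0,thr2.r1)
|TSO outcomes| = 6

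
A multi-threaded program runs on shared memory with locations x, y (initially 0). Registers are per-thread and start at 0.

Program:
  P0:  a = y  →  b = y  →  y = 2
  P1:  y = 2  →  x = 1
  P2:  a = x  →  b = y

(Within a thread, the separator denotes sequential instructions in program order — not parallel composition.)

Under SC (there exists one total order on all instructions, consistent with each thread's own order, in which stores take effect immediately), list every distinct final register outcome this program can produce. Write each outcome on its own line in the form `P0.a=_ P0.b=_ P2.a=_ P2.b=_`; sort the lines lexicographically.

P0.a=0 P0.b=0 P2.a=0 P2.b=0
P0.a=0 P0.b=0 P2.a=0 P2.b=2
P0.a=0 P0.b=0 P2.a=1 P2.b=2
P0.a=0 P0.b=2 P2.a=0 P2.b=0
P0.a=0 P0.b=2 P2.a=0 P2.b=2
P0.a=0 P0.b=2 P2.a=1 P2.b=2
P0.a=2 P0.b=2 P2.a=0 P2.b=0
P0.a=2 P0.b=2 P2.a=0 P2.b=2
P0.a=2 P0.b=2 P2.a=1 P2.b=2

outcome vector order: (P0.a,P0.b,P2.a,P2.b)
|SC outcomes| = 9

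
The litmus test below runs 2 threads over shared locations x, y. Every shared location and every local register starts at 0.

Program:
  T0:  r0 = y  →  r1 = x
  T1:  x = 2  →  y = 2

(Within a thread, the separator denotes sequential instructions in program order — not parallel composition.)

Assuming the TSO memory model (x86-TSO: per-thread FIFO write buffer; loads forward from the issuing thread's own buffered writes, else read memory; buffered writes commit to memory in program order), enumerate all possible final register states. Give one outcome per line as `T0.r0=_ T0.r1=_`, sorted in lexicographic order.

outcome vector order: (T0.r0,T0.r1)
|TSO outcomes| = 3

T0.r0=0 T0.r1=0
T0.r0=0 T0.r1=2
T0.r0=2 T0.r1=2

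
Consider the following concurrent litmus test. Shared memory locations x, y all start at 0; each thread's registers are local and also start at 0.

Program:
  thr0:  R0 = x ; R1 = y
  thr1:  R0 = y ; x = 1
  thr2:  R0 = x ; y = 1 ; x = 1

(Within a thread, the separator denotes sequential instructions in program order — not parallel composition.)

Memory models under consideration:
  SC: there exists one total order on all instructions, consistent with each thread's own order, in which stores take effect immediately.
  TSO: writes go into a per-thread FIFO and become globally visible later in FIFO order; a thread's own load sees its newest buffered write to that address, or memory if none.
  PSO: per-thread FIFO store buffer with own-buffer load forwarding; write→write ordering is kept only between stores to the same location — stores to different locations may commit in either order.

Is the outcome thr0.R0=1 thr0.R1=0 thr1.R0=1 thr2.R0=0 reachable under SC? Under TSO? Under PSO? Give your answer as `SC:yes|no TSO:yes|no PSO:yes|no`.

SC:no TSO:no PSO:yes

outcome vector order: (thr0.R0,thr0.R1,thr1.R0,thr2.R0)
under SC → 0000 0001 0010 0100 0101 0110 1000 1001 1100 1101 1110
under TSO → 0000 0001 0010 0100 0101 0110 1000 1001 1100 1101 1110
under PSO → 0000 0001 0010 0100 0101 0110 1000 1001 1010 1100 1101 1110
target 1010 ∈ {PSO}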